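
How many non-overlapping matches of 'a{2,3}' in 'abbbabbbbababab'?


Pattern 'a{2,3}' matches between 2 and 3 consecutive a's (greedy).
String: 'abbbabbbbababab'
Finding runs of a's and applying greedy matching:
  Run at pos 0: 'a' (length 1)
  Run at pos 4: 'a' (length 1)
  Run at pos 9: 'a' (length 1)
  Run at pos 11: 'a' (length 1)
  Run at pos 13: 'a' (length 1)
Matches: []
Count: 0

0


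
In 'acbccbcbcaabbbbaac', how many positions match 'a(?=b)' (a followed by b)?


Lookahead 'a(?=b)' matches 'a' only when followed by 'b'.
String: 'acbccbcbcaabbbbaac'
Checking each position where char is 'a':
  pos 0: 'a' -> no (next='c')
  pos 9: 'a' -> no (next='a')
  pos 10: 'a' -> MATCH (next='b')
  pos 15: 'a' -> no (next='a')
  pos 16: 'a' -> no (next='c')
Matching positions: [10]
Count: 1

1


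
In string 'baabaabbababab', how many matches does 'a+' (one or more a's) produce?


Pattern 'a+' matches one or more consecutive a's.
String: 'baabaabbababab'
Scanning for runs of a:
  Match 1: 'aa' (length 2)
  Match 2: 'aa' (length 2)
  Match 3: 'a' (length 1)
  Match 4: 'a' (length 1)
  Match 5: 'a' (length 1)
Total matches: 5

5


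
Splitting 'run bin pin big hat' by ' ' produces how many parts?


Splitting by ' ' breaks the string at each occurrence of the separator.
Text: 'run bin pin big hat'
Parts after split:
  Part 1: 'run'
  Part 2: 'bin'
  Part 3: 'pin'
  Part 4: 'big'
  Part 5: 'hat'
Total parts: 5

5


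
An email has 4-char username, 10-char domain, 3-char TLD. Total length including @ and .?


An email address has format: username@domain.tld
Username length: 4
'@' character: 1
Domain length: 10
'.' character: 1
TLD length: 3
Total = 4 + 1 + 10 + 1 + 3 = 19

19


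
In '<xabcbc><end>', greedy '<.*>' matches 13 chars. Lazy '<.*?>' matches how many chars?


Greedy '<.*>' tries to match as MUCH as possible.
Lazy '<.*?>' tries to match as LITTLE as possible.

String: '<xabcbc><end>'
Greedy '<.*>' starts at first '<' and extends to the LAST '>': '<xabcbc><end>' (13 chars)
Lazy '<.*?>' starts at first '<' and stops at the FIRST '>': '<xabcbc>' (8 chars)

8


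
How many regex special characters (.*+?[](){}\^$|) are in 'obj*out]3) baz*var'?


Regex special characters are: . * + ? [ ] ( ) { } \ ^ $ |
Scanning 'obj*out]3) baz*var':
  pos 3: '*' -> SPECIAL
  pos 7: ']' -> SPECIAL
  pos 9: ')' -> SPECIAL
  pos 14: '*' -> SPECIAL
Special chars found: ['*', ']', ')', '*']
Total: 4

4


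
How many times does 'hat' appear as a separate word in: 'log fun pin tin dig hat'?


Scanning each word for exact match 'hat':
  Word 1: 'log' -> no
  Word 2: 'fun' -> no
  Word 3: 'pin' -> no
  Word 4: 'tin' -> no
  Word 5: 'dig' -> no
  Word 6: 'hat' -> MATCH
Total matches: 1

1


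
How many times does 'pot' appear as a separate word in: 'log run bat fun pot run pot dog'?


Scanning each word for exact match 'pot':
  Word 1: 'log' -> no
  Word 2: 'run' -> no
  Word 3: 'bat' -> no
  Word 4: 'fun' -> no
  Word 5: 'pot' -> MATCH
  Word 6: 'run' -> no
  Word 7: 'pot' -> MATCH
  Word 8: 'dog' -> no
Total matches: 2

2


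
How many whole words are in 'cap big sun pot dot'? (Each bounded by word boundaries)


Word boundaries (\b) mark the start/end of each word.
Text: 'cap big sun pot dot'
Splitting by whitespace:
  Word 1: 'cap'
  Word 2: 'big'
  Word 3: 'sun'
  Word 4: 'pot'
  Word 5: 'dot'
Total whole words: 5

5


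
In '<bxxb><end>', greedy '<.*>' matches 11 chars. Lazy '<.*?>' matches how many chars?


Greedy '<.*>' tries to match as MUCH as possible.
Lazy '<.*?>' tries to match as LITTLE as possible.

String: '<bxxb><end>'
Greedy '<.*>' starts at first '<' and extends to the LAST '>': '<bxxb><end>' (11 chars)
Lazy '<.*?>' starts at first '<' and stops at the FIRST '>': '<bxxb>' (6 chars)

6


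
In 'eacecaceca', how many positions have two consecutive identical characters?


Looking for consecutive identical characters in 'eacecaceca':
  pos 0-1: 'e' vs 'a' -> different
  pos 1-2: 'a' vs 'c' -> different
  pos 2-3: 'c' vs 'e' -> different
  pos 3-4: 'e' vs 'c' -> different
  pos 4-5: 'c' vs 'a' -> different
  pos 5-6: 'a' vs 'c' -> different
  pos 6-7: 'c' vs 'e' -> different
  pos 7-8: 'e' vs 'c' -> different
  pos 8-9: 'c' vs 'a' -> different
Consecutive identical pairs: []
Count: 0

0


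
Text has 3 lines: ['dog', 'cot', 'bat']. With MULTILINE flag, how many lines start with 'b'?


With MULTILINE flag, ^ matches the start of each line.
Lines: ['dog', 'cot', 'bat']
Checking which lines start with 'b':
  Line 1: 'dog' -> no
  Line 2: 'cot' -> no
  Line 3: 'bat' -> MATCH
Matching lines: ['bat']
Count: 1

1


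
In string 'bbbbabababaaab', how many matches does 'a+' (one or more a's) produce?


Pattern 'a+' matches one or more consecutive a's.
String: 'bbbbabababaaab'
Scanning for runs of a:
  Match 1: 'a' (length 1)
  Match 2: 'a' (length 1)
  Match 3: 'a' (length 1)
  Match 4: 'aaa' (length 3)
Total matches: 4

4


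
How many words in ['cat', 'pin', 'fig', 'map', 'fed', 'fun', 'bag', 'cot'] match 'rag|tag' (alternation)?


Alternation 'rag|tag' matches either 'rag' or 'tag'.
Checking each word:
  'cat' -> no
  'pin' -> no
  'fig' -> no
  'map' -> no
  'fed' -> no
  'fun' -> no
  'bag' -> no
  'cot' -> no
Matches: []
Count: 0

0


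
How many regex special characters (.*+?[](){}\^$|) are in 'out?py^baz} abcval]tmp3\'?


Regex special characters are: . * + ? [ ] ( ) { } \ ^ $ |
Scanning 'out?py^baz} abcval]tmp3\':
  pos 3: '?' -> SPECIAL
  pos 6: '^' -> SPECIAL
  pos 10: '}' -> SPECIAL
  pos 18: ']' -> SPECIAL
  pos 23: '\' -> SPECIAL
Special chars found: ['?', '^', '}', ']', '\\']
Total: 5

5


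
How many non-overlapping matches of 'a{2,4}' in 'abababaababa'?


Pattern 'a{2,4}' matches between 2 and 4 consecutive a's (greedy).
String: 'abababaababa'
Finding runs of a's and applying greedy matching:
  Run at pos 0: 'a' (length 1)
  Run at pos 2: 'a' (length 1)
  Run at pos 4: 'a' (length 1)
  Run at pos 6: 'aa' (length 2)
  Run at pos 9: 'a' (length 1)
  Run at pos 11: 'a' (length 1)
Matches: ['aa']
Count: 1

1


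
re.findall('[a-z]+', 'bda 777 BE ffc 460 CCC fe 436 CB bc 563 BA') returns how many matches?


Pattern '[a-z]+' finds one or more lowercase letters.
Text: 'bda 777 BE ffc 460 CCC fe 436 CB bc 563 BA'
Scanning for matches:
  Match 1: 'bda'
  Match 2: 'ffc'
  Match 3: 'fe'
  Match 4: 'bc'
Total matches: 4

4


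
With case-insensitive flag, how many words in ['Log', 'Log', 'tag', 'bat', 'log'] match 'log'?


Case-insensitive matching: compare each word's lowercase form to 'log'.
  'Log' -> lower='log' -> MATCH
  'Log' -> lower='log' -> MATCH
  'tag' -> lower='tag' -> no
  'bat' -> lower='bat' -> no
  'log' -> lower='log' -> MATCH
Matches: ['Log', 'Log', 'log']
Count: 3

3


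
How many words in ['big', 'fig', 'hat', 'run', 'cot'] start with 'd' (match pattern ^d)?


Pattern ^d anchors to start of word. Check which words begin with 'd':
  'big' -> no
  'fig' -> no
  'hat' -> no
  'run' -> no
  'cot' -> no
Matching words: []
Count: 0

0


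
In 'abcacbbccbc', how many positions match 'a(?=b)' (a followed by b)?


Lookahead 'a(?=b)' matches 'a' only when followed by 'b'.
String: 'abcacbbccbc'
Checking each position where char is 'a':
  pos 0: 'a' -> MATCH (next='b')
  pos 3: 'a' -> no (next='c')
Matching positions: [0]
Count: 1

1


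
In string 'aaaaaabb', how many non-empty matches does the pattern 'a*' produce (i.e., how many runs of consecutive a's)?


Pattern 'a*' matches zero or more a's. We want non-empty runs of consecutive a's.
String: 'aaaaaabb'
Walking through the string to find runs of a's:
  Run 1: positions 0-5 -> 'aaaaaa'
Non-empty runs found: ['aaaaaa']
Count: 1

1


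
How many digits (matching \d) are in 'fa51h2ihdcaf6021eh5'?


\d matches any digit 0-9.
Scanning 'fa51h2ihdcaf6021eh5':
  pos 2: '5' -> DIGIT
  pos 3: '1' -> DIGIT
  pos 5: '2' -> DIGIT
  pos 12: '6' -> DIGIT
  pos 13: '0' -> DIGIT
  pos 14: '2' -> DIGIT
  pos 15: '1' -> DIGIT
  pos 18: '5' -> DIGIT
Digits found: ['5', '1', '2', '6', '0', '2', '1', '5']
Total: 8

8


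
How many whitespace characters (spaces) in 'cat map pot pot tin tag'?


\s matches whitespace characters (spaces, tabs, etc.).
Text: 'cat map pot pot tin tag'
This text has 6 words separated by spaces.
Number of spaces = number of words - 1 = 6 - 1 = 5

5


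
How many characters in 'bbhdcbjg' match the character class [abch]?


Character class [abch] matches any of: {a, b, c, h}
Scanning string 'bbhdcbjg' character by character:
  pos 0: 'b' -> MATCH
  pos 1: 'b' -> MATCH
  pos 2: 'h' -> MATCH
  pos 3: 'd' -> no
  pos 4: 'c' -> MATCH
  pos 5: 'b' -> MATCH
  pos 6: 'j' -> no
  pos 7: 'g' -> no
Total matches: 5

5


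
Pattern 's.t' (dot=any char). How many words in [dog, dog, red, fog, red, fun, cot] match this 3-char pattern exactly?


Pattern 's.t' means: starts with 's', any single char, ends with 't'.
Checking each word (must be exactly 3 chars):
  'dog' (len=3): no
  'dog' (len=3): no
  'red' (len=3): no
  'fog' (len=3): no
  'red' (len=3): no
  'fun' (len=3): no
  'cot' (len=3): no
Matching words: []
Total: 0

0


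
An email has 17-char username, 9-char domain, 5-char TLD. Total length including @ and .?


An email address has format: username@domain.tld
Username length: 17
'@' character: 1
Domain length: 9
'.' character: 1
TLD length: 5
Total = 17 + 1 + 9 + 1 + 5 = 33

33


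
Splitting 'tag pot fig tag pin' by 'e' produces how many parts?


Splitting by 'e' breaks the string at each occurrence of the separator.
Text: 'tag pot fig tag pin'
Parts after split:
  Part 1: 'tag pot fig tag pin'
Total parts: 1

1


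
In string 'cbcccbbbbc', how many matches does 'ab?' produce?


Pattern 'ab?' matches 'a' optionally followed by 'b'.
String: 'cbcccbbbbc'
Scanning left to right for 'a' then checking next char:
Total matches: 0

0


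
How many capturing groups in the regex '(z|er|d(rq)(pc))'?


To count capturing groups, count each '(' that starts a group.
Pattern: '(z|er|d(rq)(pc))'
Walking through the pattern:
  Position 0: '(' -> group #1
  Position 7: '(' -> group #2
  Position 11: '(' -> group #3
Total capturing groups: 3

3


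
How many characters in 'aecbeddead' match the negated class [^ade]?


Negated class [^ade] matches any char NOT in {a, d, e}
Scanning 'aecbeddead':
  pos 0: 'a' -> no (excluded)
  pos 1: 'e' -> no (excluded)
  pos 2: 'c' -> MATCH
  pos 3: 'b' -> MATCH
  pos 4: 'e' -> no (excluded)
  pos 5: 'd' -> no (excluded)
  pos 6: 'd' -> no (excluded)
  pos 7: 'e' -> no (excluded)
  pos 8: 'a' -> no (excluded)
  pos 9: 'd' -> no (excluded)
Total matches: 2

2


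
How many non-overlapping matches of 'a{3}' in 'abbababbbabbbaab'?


Pattern 'a{3}' matches exactly 3 consecutive a's (greedy, non-overlapping).
String: 'abbababbbabbbaab'
Scanning for runs of a's:
  Run at pos 0: 'a' (length 1) -> 0 match(es)
  Run at pos 3: 'a' (length 1) -> 0 match(es)
  Run at pos 5: 'a' (length 1) -> 0 match(es)
  Run at pos 9: 'a' (length 1) -> 0 match(es)
  Run at pos 13: 'aa' (length 2) -> 0 match(es)
Matches found: []
Total: 0

0


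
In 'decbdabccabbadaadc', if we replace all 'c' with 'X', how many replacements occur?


re.sub('c', 'X', text) replaces every occurrence of 'c' with 'X'.
Text: 'decbdabccabbadaadc'
Scanning for 'c':
  pos 2: 'c' -> replacement #1
  pos 7: 'c' -> replacement #2
  pos 8: 'c' -> replacement #3
  pos 17: 'c' -> replacement #4
Total replacements: 4

4


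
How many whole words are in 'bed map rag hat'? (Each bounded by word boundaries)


Word boundaries (\b) mark the start/end of each word.
Text: 'bed map rag hat'
Splitting by whitespace:
  Word 1: 'bed'
  Word 2: 'map'
  Word 3: 'rag'
  Word 4: 'hat'
Total whole words: 4

4


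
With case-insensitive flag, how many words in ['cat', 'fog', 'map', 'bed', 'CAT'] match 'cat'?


Case-insensitive matching: compare each word's lowercase form to 'cat'.
  'cat' -> lower='cat' -> MATCH
  'fog' -> lower='fog' -> no
  'map' -> lower='map' -> no
  'bed' -> lower='bed' -> no
  'CAT' -> lower='cat' -> MATCH
Matches: ['cat', 'CAT']
Count: 2

2


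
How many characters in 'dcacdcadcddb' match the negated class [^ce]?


Negated class [^ce] matches any char NOT in {c, e}
Scanning 'dcacdcadcddb':
  pos 0: 'd' -> MATCH
  pos 1: 'c' -> no (excluded)
  pos 2: 'a' -> MATCH
  pos 3: 'c' -> no (excluded)
  pos 4: 'd' -> MATCH
  pos 5: 'c' -> no (excluded)
  pos 6: 'a' -> MATCH
  pos 7: 'd' -> MATCH
  pos 8: 'c' -> no (excluded)
  pos 9: 'd' -> MATCH
  pos 10: 'd' -> MATCH
  pos 11: 'b' -> MATCH
Total matches: 8

8


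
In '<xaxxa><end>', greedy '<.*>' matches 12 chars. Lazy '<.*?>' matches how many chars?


Greedy '<.*>' tries to match as MUCH as possible.
Lazy '<.*?>' tries to match as LITTLE as possible.

String: '<xaxxa><end>'
Greedy '<.*>' starts at first '<' and extends to the LAST '>': '<xaxxa><end>' (12 chars)
Lazy '<.*?>' starts at first '<' and stops at the FIRST '>': '<xaxxa>' (7 chars)

7


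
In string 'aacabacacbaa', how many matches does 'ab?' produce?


Pattern 'ab?' matches 'a' optionally followed by 'b'.
String: 'aacabacacbaa'
Scanning left to right for 'a' then checking next char:
  Match 1: 'a' (a not followed by b)
  Match 2: 'a' (a not followed by b)
  Match 3: 'ab' (a followed by b)
  Match 4: 'a' (a not followed by b)
  Match 5: 'a' (a not followed by b)
  Match 6: 'a' (a not followed by b)
  Match 7: 'a' (a not followed by b)
Total matches: 7

7


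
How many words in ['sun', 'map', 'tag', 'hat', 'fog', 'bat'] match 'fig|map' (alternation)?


Alternation 'fig|map' matches either 'fig' or 'map'.
Checking each word:
  'sun' -> no
  'map' -> MATCH
  'tag' -> no
  'hat' -> no
  'fog' -> no
  'bat' -> no
Matches: ['map']
Count: 1

1


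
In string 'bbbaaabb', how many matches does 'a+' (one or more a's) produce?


Pattern 'a+' matches one or more consecutive a's.
String: 'bbbaaabb'
Scanning for runs of a:
  Match 1: 'aaa' (length 3)
Total matches: 1

1


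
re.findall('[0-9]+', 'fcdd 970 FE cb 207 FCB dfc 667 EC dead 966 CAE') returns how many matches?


Pattern '[0-9]+' finds one or more digits.
Text: 'fcdd 970 FE cb 207 FCB dfc 667 EC dead 966 CAE'
Scanning for matches:
  Match 1: '970'
  Match 2: '207'
  Match 3: '667'
  Match 4: '966'
Total matches: 4

4


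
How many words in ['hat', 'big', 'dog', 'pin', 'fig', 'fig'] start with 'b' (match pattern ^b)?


Pattern ^b anchors to start of word. Check which words begin with 'b':
  'hat' -> no
  'big' -> MATCH (starts with 'b')
  'dog' -> no
  'pin' -> no
  'fig' -> no
  'fig' -> no
Matching words: ['big']
Count: 1

1


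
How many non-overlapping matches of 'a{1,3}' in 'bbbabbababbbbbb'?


Pattern 'a{1,3}' matches between 1 and 3 consecutive a's (greedy).
String: 'bbbabbababbbbbb'
Finding runs of a's and applying greedy matching:
  Run at pos 3: 'a' (length 1)
  Run at pos 6: 'a' (length 1)
  Run at pos 8: 'a' (length 1)
Matches: ['a', 'a', 'a']
Count: 3

3


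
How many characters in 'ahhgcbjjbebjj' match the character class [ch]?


Character class [ch] matches any of: {c, h}
Scanning string 'ahhgcbjjbebjj' character by character:
  pos 0: 'a' -> no
  pos 1: 'h' -> MATCH
  pos 2: 'h' -> MATCH
  pos 3: 'g' -> no
  pos 4: 'c' -> MATCH
  pos 5: 'b' -> no
  pos 6: 'j' -> no
  pos 7: 'j' -> no
  pos 8: 'b' -> no
  pos 9: 'e' -> no
  pos 10: 'b' -> no
  pos 11: 'j' -> no
  pos 12: 'j' -> no
Total matches: 3

3


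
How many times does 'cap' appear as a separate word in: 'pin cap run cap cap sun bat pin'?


Scanning each word for exact match 'cap':
  Word 1: 'pin' -> no
  Word 2: 'cap' -> MATCH
  Word 3: 'run' -> no
  Word 4: 'cap' -> MATCH
  Word 5: 'cap' -> MATCH
  Word 6: 'sun' -> no
  Word 7: 'bat' -> no
  Word 8: 'pin' -> no
Total matches: 3

3


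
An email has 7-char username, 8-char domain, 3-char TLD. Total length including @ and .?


An email address has format: username@domain.tld
Username length: 7
'@' character: 1
Domain length: 8
'.' character: 1
TLD length: 3
Total = 7 + 1 + 8 + 1 + 3 = 20

20


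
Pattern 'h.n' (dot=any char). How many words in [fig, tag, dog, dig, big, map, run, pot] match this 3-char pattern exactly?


Pattern 'h.n' means: starts with 'h', any single char, ends with 'n'.
Checking each word (must be exactly 3 chars):
  'fig' (len=3): no
  'tag' (len=3): no
  'dog' (len=3): no
  'dig' (len=3): no
  'big' (len=3): no
  'map' (len=3): no
  'run' (len=3): no
  'pot' (len=3): no
Matching words: []
Total: 0

0


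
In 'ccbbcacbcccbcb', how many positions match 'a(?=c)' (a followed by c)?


Lookahead 'a(?=c)' matches 'a' only when followed by 'c'.
String: 'ccbbcacbcccbcb'
Checking each position where char is 'a':
  pos 5: 'a' -> MATCH (next='c')
Matching positions: [5]
Count: 1

1


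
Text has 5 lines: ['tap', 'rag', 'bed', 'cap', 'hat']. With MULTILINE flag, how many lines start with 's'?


With MULTILINE flag, ^ matches the start of each line.
Lines: ['tap', 'rag', 'bed', 'cap', 'hat']
Checking which lines start with 's':
  Line 1: 'tap' -> no
  Line 2: 'rag' -> no
  Line 3: 'bed' -> no
  Line 4: 'cap' -> no
  Line 5: 'hat' -> no
Matching lines: []
Count: 0

0


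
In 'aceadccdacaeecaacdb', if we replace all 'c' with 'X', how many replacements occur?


re.sub('c', 'X', text) replaces every occurrence of 'c' with 'X'.
Text: 'aceadccdacaeecaacdb'
Scanning for 'c':
  pos 1: 'c' -> replacement #1
  pos 5: 'c' -> replacement #2
  pos 6: 'c' -> replacement #3
  pos 9: 'c' -> replacement #4
  pos 13: 'c' -> replacement #5
  pos 16: 'c' -> replacement #6
Total replacements: 6

6


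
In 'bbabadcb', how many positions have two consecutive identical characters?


Looking for consecutive identical characters in 'bbabadcb':
  pos 0-1: 'b' vs 'b' -> MATCH ('bb')
  pos 1-2: 'b' vs 'a' -> different
  pos 2-3: 'a' vs 'b' -> different
  pos 3-4: 'b' vs 'a' -> different
  pos 4-5: 'a' vs 'd' -> different
  pos 5-6: 'd' vs 'c' -> different
  pos 6-7: 'c' vs 'b' -> different
Consecutive identical pairs: ['bb']
Count: 1

1


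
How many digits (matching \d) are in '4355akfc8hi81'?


\d matches any digit 0-9.
Scanning '4355akfc8hi81':
  pos 0: '4' -> DIGIT
  pos 1: '3' -> DIGIT
  pos 2: '5' -> DIGIT
  pos 3: '5' -> DIGIT
  pos 8: '8' -> DIGIT
  pos 11: '8' -> DIGIT
  pos 12: '1' -> DIGIT
Digits found: ['4', '3', '5', '5', '8', '8', '1']
Total: 7

7


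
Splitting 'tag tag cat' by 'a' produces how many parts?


Splitting by 'a' breaks the string at each occurrence of the separator.
Text: 'tag tag cat'
Parts after split:
  Part 1: 't'
  Part 2: 'g t'
  Part 3: 'g c'
  Part 4: 't'
Total parts: 4

4


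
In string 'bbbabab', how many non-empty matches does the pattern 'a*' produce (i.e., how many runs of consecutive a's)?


Pattern 'a*' matches zero or more a's. We want non-empty runs of consecutive a's.
String: 'bbbabab'
Walking through the string to find runs of a's:
  Run 1: positions 3-3 -> 'a'
  Run 2: positions 5-5 -> 'a'
Non-empty runs found: ['a', 'a']
Count: 2

2


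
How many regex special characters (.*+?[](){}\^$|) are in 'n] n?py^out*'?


Regex special characters are: . * + ? [ ] ( ) { } \ ^ $ |
Scanning 'n] n?py^out*':
  pos 1: ']' -> SPECIAL
  pos 4: '?' -> SPECIAL
  pos 7: '^' -> SPECIAL
  pos 11: '*' -> SPECIAL
Special chars found: [']', '?', '^', '*']
Total: 4

4


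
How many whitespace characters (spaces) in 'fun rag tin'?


\s matches whitespace characters (spaces, tabs, etc.).
Text: 'fun rag tin'
This text has 3 words separated by spaces.
Number of spaces = number of words - 1 = 3 - 1 = 2

2


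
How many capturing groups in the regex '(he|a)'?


To count capturing groups, count each '(' that starts a group.
Pattern: '(he|a)'
Walking through the pattern:
  Position 0: '(' -> group #1
Total capturing groups: 1

1


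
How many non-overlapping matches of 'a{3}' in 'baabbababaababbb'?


Pattern 'a{3}' matches exactly 3 consecutive a's (greedy, non-overlapping).
String: 'baabbababaababbb'
Scanning for runs of a's:
  Run at pos 1: 'aa' (length 2) -> 0 match(es)
  Run at pos 5: 'a' (length 1) -> 0 match(es)
  Run at pos 7: 'a' (length 1) -> 0 match(es)
  Run at pos 9: 'aa' (length 2) -> 0 match(es)
  Run at pos 12: 'a' (length 1) -> 0 match(es)
Matches found: []
Total: 0

0


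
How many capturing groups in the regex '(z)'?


To count capturing groups, count each '(' that starts a group.
Pattern: '(z)'
Walking through the pattern:
  Position 0: '(' -> group #1
Total capturing groups: 1

1


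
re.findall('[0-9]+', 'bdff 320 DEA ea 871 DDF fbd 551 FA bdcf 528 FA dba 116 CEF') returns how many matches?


Pattern '[0-9]+' finds one or more digits.
Text: 'bdff 320 DEA ea 871 DDF fbd 551 FA bdcf 528 FA dba 116 CEF'
Scanning for matches:
  Match 1: '320'
  Match 2: '871'
  Match 3: '551'
  Match 4: '528'
  Match 5: '116'
Total matches: 5

5


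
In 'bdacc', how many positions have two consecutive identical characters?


Looking for consecutive identical characters in 'bdacc':
  pos 0-1: 'b' vs 'd' -> different
  pos 1-2: 'd' vs 'a' -> different
  pos 2-3: 'a' vs 'c' -> different
  pos 3-4: 'c' vs 'c' -> MATCH ('cc')
Consecutive identical pairs: ['cc']
Count: 1

1


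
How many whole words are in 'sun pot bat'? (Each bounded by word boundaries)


Word boundaries (\b) mark the start/end of each word.
Text: 'sun pot bat'
Splitting by whitespace:
  Word 1: 'sun'
  Word 2: 'pot'
  Word 3: 'bat'
Total whole words: 3

3


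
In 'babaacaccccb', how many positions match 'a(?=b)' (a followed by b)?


Lookahead 'a(?=b)' matches 'a' only when followed by 'b'.
String: 'babaacaccccb'
Checking each position where char is 'a':
  pos 1: 'a' -> MATCH (next='b')
  pos 3: 'a' -> no (next='a')
  pos 4: 'a' -> no (next='c')
  pos 6: 'a' -> no (next='c')
Matching positions: [1]
Count: 1

1


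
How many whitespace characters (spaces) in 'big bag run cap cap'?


\s matches whitespace characters (spaces, tabs, etc.).
Text: 'big bag run cap cap'
This text has 5 words separated by spaces.
Number of spaces = number of words - 1 = 5 - 1 = 4

4


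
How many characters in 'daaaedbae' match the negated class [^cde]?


Negated class [^cde] matches any char NOT in {c, d, e}
Scanning 'daaaedbae':
  pos 0: 'd' -> no (excluded)
  pos 1: 'a' -> MATCH
  pos 2: 'a' -> MATCH
  pos 3: 'a' -> MATCH
  pos 4: 'e' -> no (excluded)
  pos 5: 'd' -> no (excluded)
  pos 6: 'b' -> MATCH
  pos 7: 'a' -> MATCH
  pos 8: 'e' -> no (excluded)
Total matches: 5

5


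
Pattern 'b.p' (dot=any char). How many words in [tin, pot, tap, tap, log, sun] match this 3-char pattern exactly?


Pattern 'b.p' means: starts with 'b', any single char, ends with 'p'.
Checking each word (must be exactly 3 chars):
  'tin' (len=3): no
  'pot' (len=3): no
  'tap' (len=3): no
  'tap' (len=3): no
  'log' (len=3): no
  'sun' (len=3): no
Matching words: []
Total: 0

0


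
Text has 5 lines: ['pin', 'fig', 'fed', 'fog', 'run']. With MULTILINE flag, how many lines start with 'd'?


With MULTILINE flag, ^ matches the start of each line.
Lines: ['pin', 'fig', 'fed', 'fog', 'run']
Checking which lines start with 'd':
  Line 1: 'pin' -> no
  Line 2: 'fig' -> no
  Line 3: 'fed' -> no
  Line 4: 'fog' -> no
  Line 5: 'run' -> no
Matching lines: []
Count: 0

0


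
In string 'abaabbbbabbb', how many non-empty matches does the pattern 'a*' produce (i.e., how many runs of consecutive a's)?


Pattern 'a*' matches zero or more a's. We want non-empty runs of consecutive a's.
String: 'abaabbbbabbb'
Walking through the string to find runs of a's:
  Run 1: positions 0-0 -> 'a'
  Run 2: positions 2-3 -> 'aa'
  Run 3: positions 8-8 -> 'a'
Non-empty runs found: ['a', 'aa', 'a']
Count: 3

3


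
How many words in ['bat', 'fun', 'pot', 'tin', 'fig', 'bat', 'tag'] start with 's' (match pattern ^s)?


Pattern ^s anchors to start of word. Check which words begin with 's':
  'bat' -> no
  'fun' -> no
  'pot' -> no
  'tin' -> no
  'fig' -> no
  'bat' -> no
  'tag' -> no
Matching words: []
Count: 0

0


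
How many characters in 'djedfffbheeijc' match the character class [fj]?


Character class [fj] matches any of: {f, j}
Scanning string 'djedfffbheeijc' character by character:
  pos 0: 'd' -> no
  pos 1: 'j' -> MATCH
  pos 2: 'e' -> no
  pos 3: 'd' -> no
  pos 4: 'f' -> MATCH
  pos 5: 'f' -> MATCH
  pos 6: 'f' -> MATCH
  pos 7: 'b' -> no
  pos 8: 'h' -> no
  pos 9: 'e' -> no
  pos 10: 'e' -> no
  pos 11: 'i' -> no
  pos 12: 'j' -> MATCH
  pos 13: 'c' -> no
Total matches: 5

5


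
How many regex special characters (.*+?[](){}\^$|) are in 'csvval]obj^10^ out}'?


Regex special characters are: . * + ? [ ] ( ) { } \ ^ $ |
Scanning 'csvval]obj^10^ out}':
  pos 6: ']' -> SPECIAL
  pos 10: '^' -> SPECIAL
  pos 13: '^' -> SPECIAL
  pos 18: '}' -> SPECIAL
Special chars found: [']', '^', '^', '}']
Total: 4

4


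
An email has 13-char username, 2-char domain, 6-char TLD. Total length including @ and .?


An email address has format: username@domain.tld
Username length: 13
'@' character: 1
Domain length: 2
'.' character: 1
TLD length: 6
Total = 13 + 1 + 2 + 1 + 6 = 23

23


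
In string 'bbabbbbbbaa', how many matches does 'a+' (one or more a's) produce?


Pattern 'a+' matches one or more consecutive a's.
String: 'bbabbbbbbaa'
Scanning for runs of a:
  Match 1: 'a' (length 1)
  Match 2: 'aa' (length 2)
Total matches: 2

2


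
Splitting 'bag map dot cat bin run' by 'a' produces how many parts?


Splitting by 'a' breaks the string at each occurrence of the separator.
Text: 'bag map dot cat bin run'
Parts after split:
  Part 1: 'b'
  Part 2: 'g m'
  Part 3: 'p dot c'
  Part 4: 't bin run'
Total parts: 4

4


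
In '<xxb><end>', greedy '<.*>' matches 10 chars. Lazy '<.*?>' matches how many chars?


Greedy '<.*>' tries to match as MUCH as possible.
Lazy '<.*?>' tries to match as LITTLE as possible.

String: '<xxb><end>'
Greedy '<.*>' starts at first '<' and extends to the LAST '>': '<xxb><end>' (10 chars)
Lazy '<.*?>' starts at first '<' and stops at the FIRST '>': '<xxb>' (5 chars)

5


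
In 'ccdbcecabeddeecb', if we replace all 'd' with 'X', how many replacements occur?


re.sub('d', 'X', text) replaces every occurrence of 'd' with 'X'.
Text: 'ccdbcecabeddeecb'
Scanning for 'd':
  pos 2: 'd' -> replacement #1
  pos 10: 'd' -> replacement #2
  pos 11: 'd' -> replacement #3
Total replacements: 3

3


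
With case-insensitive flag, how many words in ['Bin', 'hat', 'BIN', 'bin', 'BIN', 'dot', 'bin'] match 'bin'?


Case-insensitive matching: compare each word's lowercase form to 'bin'.
  'Bin' -> lower='bin' -> MATCH
  'hat' -> lower='hat' -> no
  'BIN' -> lower='bin' -> MATCH
  'bin' -> lower='bin' -> MATCH
  'BIN' -> lower='bin' -> MATCH
  'dot' -> lower='dot' -> no
  'bin' -> lower='bin' -> MATCH
Matches: ['Bin', 'BIN', 'bin', 'BIN', 'bin']
Count: 5

5


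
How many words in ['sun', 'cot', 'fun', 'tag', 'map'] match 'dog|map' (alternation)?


Alternation 'dog|map' matches either 'dog' or 'map'.
Checking each word:
  'sun' -> no
  'cot' -> no
  'fun' -> no
  'tag' -> no
  'map' -> MATCH
Matches: ['map']
Count: 1

1


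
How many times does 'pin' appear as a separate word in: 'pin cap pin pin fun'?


Scanning each word for exact match 'pin':
  Word 1: 'pin' -> MATCH
  Word 2: 'cap' -> no
  Word 3: 'pin' -> MATCH
  Word 4: 'pin' -> MATCH
  Word 5: 'fun' -> no
Total matches: 3

3


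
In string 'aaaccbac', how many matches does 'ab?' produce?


Pattern 'ab?' matches 'a' optionally followed by 'b'.
String: 'aaaccbac'
Scanning left to right for 'a' then checking next char:
  Match 1: 'a' (a not followed by b)
  Match 2: 'a' (a not followed by b)
  Match 3: 'a' (a not followed by b)
  Match 4: 'a' (a not followed by b)
Total matches: 4

4


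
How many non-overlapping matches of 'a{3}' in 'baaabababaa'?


Pattern 'a{3}' matches exactly 3 consecutive a's (greedy, non-overlapping).
String: 'baaabababaa'
Scanning for runs of a's:
  Run at pos 1: 'aaa' (length 3) -> 1 match(es)
  Run at pos 5: 'a' (length 1) -> 0 match(es)
  Run at pos 7: 'a' (length 1) -> 0 match(es)
  Run at pos 9: 'aa' (length 2) -> 0 match(es)
Matches found: ['aaa']
Total: 1

1


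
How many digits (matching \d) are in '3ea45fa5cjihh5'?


\d matches any digit 0-9.
Scanning '3ea45fa5cjihh5':
  pos 0: '3' -> DIGIT
  pos 3: '4' -> DIGIT
  pos 4: '5' -> DIGIT
  pos 7: '5' -> DIGIT
  pos 13: '5' -> DIGIT
Digits found: ['3', '4', '5', '5', '5']
Total: 5

5


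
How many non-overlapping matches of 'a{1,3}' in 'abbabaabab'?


Pattern 'a{1,3}' matches between 1 and 3 consecutive a's (greedy).
String: 'abbabaabab'
Finding runs of a's and applying greedy matching:
  Run at pos 0: 'a' (length 1)
  Run at pos 3: 'a' (length 1)
  Run at pos 5: 'aa' (length 2)
  Run at pos 8: 'a' (length 1)
Matches: ['a', 'a', 'aa', 'a']
Count: 4

4


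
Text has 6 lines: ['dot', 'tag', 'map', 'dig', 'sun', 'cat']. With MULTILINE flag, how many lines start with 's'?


With MULTILINE flag, ^ matches the start of each line.
Lines: ['dot', 'tag', 'map', 'dig', 'sun', 'cat']
Checking which lines start with 's':
  Line 1: 'dot' -> no
  Line 2: 'tag' -> no
  Line 3: 'map' -> no
  Line 4: 'dig' -> no
  Line 5: 'sun' -> MATCH
  Line 6: 'cat' -> no
Matching lines: ['sun']
Count: 1

1


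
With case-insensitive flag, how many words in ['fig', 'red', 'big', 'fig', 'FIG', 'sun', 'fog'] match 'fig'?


Case-insensitive matching: compare each word's lowercase form to 'fig'.
  'fig' -> lower='fig' -> MATCH
  'red' -> lower='red' -> no
  'big' -> lower='big' -> no
  'fig' -> lower='fig' -> MATCH
  'FIG' -> lower='fig' -> MATCH
  'sun' -> lower='sun' -> no
  'fog' -> lower='fog' -> no
Matches: ['fig', 'fig', 'FIG']
Count: 3

3


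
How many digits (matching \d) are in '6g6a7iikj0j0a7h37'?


\d matches any digit 0-9.
Scanning '6g6a7iikj0j0a7h37':
  pos 0: '6' -> DIGIT
  pos 2: '6' -> DIGIT
  pos 4: '7' -> DIGIT
  pos 9: '0' -> DIGIT
  pos 11: '0' -> DIGIT
  pos 13: '7' -> DIGIT
  pos 15: '3' -> DIGIT
  pos 16: '7' -> DIGIT
Digits found: ['6', '6', '7', '0', '0', '7', '3', '7']
Total: 8

8


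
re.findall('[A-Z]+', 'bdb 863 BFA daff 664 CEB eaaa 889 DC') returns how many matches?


Pattern '[A-Z]+' finds one or more uppercase letters.
Text: 'bdb 863 BFA daff 664 CEB eaaa 889 DC'
Scanning for matches:
  Match 1: 'BFA'
  Match 2: 'CEB'
  Match 3: 'DC'
Total matches: 3

3


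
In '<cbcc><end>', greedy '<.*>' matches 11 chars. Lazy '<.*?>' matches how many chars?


Greedy '<.*>' tries to match as MUCH as possible.
Lazy '<.*?>' tries to match as LITTLE as possible.

String: '<cbcc><end>'
Greedy '<.*>' starts at first '<' and extends to the LAST '>': '<cbcc><end>' (11 chars)
Lazy '<.*?>' starts at first '<' and stops at the FIRST '>': '<cbcc>' (6 chars)

6


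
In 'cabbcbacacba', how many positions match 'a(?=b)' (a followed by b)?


Lookahead 'a(?=b)' matches 'a' only when followed by 'b'.
String: 'cabbcbacacba'
Checking each position where char is 'a':
  pos 1: 'a' -> MATCH (next='b')
  pos 6: 'a' -> no (next='c')
  pos 8: 'a' -> no (next='c')
Matching positions: [1]
Count: 1

1


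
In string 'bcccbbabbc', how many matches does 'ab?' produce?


Pattern 'ab?' matches 'a' optionally followed by 'b'.
String: 'bcccbbabbc'
Scanning left to right for 'a' then checking next char:
  Match 1: 'ab' (a followed by b)
Total matches: 1

1


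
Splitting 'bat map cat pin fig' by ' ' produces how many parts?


Splitting by ' ' breaks the string at each occurrence of the separator.
Text: 'bat map cat pin fig'
Parts after split:
  Part 1: 'bat'
  Part 2: 'map'
  Part 3: 'cat'
  Part 4: 'pin'
  Part 5: 'fig'
Total parts: 5

5


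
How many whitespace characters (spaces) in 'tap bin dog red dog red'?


\s matches whitespace characters (spaces, tabs, etc.).
Text: 'tap bin dog red dog red'
This text has 6 words separated by spaces.
Number of spaces = number of words - 1 = 6 - 1 = 5

5


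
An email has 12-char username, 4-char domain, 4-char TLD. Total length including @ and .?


An email address has format: username@domain.tld
Username length: 12
'@' character: 1
Domain length: 4
'.' character: 1
TLD length: 4
Total = 12 + 1 + 4 + 1 + 4 = 22

22


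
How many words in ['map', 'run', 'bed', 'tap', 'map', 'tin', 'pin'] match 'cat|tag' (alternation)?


Alternation 'cat|tag' matches either 'cat' or 'tag'.
Checking each word:
  'map' -> no
  'run' -> no
  'bed' -> no
  'tap' -> no
  'map' -> no
  'tin' -> no
  'pin' -> no
Matches: []
Count: 0

0


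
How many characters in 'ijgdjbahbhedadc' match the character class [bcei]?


Character class [bcei] matches any of: {b, c, e, i}
Scanning string 'ijgdjbahbhedadc' character by character:
  pos 0: 'i' -> MATCH
  pos 1: 'j' -> no
  pos 2: 'g' -> no
  pos 3: 'd' -> no
  pos 4: 'j' -> no
  pos 5: 'b' -> MATCH
  pos 6: 'a' -> no
  pos 7: 'h' -> no
  pos 8: 'b' -> MATCH
  pos 9: 'h' -> no
  pos 10: 'e' -> MATCH
  pos 11: 'd' -> no
  pos 12: 'a' -> no
  pos 13: 'd' -> no
  pos 14: 'c' -> MATCH
Total matches: 5

5


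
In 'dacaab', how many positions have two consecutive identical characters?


Looking for consecutive identical characters in 'dacaab':
  pos 0-1: 'd' vs 'a' -> different
  pos 1-2: 'a' vs 'c' -> different
  pos 2-3: 'c' vs 'a' -> different
  pos 3-4: 'a' vs 'a' -> MATCH ('aa')
  pos 4-5: 'a' vs 'b' -> different
Consecutive identical pairs: ['aa']
Count: 1

1


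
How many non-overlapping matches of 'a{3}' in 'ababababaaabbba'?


Pattern 'a{3}' matches exactly 3 consecutive a's (greedy, non-overlapping).
String: 'ababababaaabbba'
Scanning for runs of a's:
  Run at pos 0: 'a' (length 1) -> 0 match(es)
  Run at pos 2: 'a' (length 1) -> 0 match(es)
  Run at pos 4: 'a' (length 1) -> 0 match(es)
  Run at pos 6: 'a' (length 1) -> 0 match(es)
  Run at pos 8: 'aaa' (length 3) -> 1 match(es)
  Run at pos 14: 'a' (length 1) -> 0 match(es)
Matches found: ['aaa']
Total: 1

1


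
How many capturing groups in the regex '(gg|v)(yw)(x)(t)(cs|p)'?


To count capturing groups, count each '(' that starts a group.
Pattern: '(gg|v)(yw)(x)(t)(cs|p)'
Walking through the pattern:
  Position 0: '(' -> group #1
  Position 6: '(' -> group #2
  Position 10: '(' -> group #3
  Position 13: '(' -> group #4
  Position 16: '(' -> group #5
Total capturing groups: 5

5


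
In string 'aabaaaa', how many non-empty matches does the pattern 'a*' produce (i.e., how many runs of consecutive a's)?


Pattern 'a*' matches zero or more a's. We want non-empty runs of consecutive a's.
String: 'aabaaaa'
Walking through the string to find runs of a's:
  Run 1: positions 0-1 -> 'aa'
  Run 2: positions 3-6 -> 'aaaa'
Non-empty runs found: ['aa', 'aaaa']
Count: 2

2


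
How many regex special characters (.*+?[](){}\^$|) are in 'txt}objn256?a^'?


Regex special characters are: . * + ? [ ] ( ) { } \ ^ $ |
Scanning 'txt}objn256?a^':
  pos 3: '}' -> SPECIAL
  pos 11: '?' -> SPECIAL
  pos 13: '^' -> SPECIAL
Special chars found: ['}', '?', '^']
Total: 3

3


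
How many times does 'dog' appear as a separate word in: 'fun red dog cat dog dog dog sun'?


Scanning each word for exact match 'dog':
  Word 1: 'fun' -> no
  Word 2: 'red' -> no
  Word 3: 'dog' -> MATCH
  Word 4: 'cat' -> no
  Word 5: 'dog' -> MATCH
  Word 6: 'dog' -> MATCH
  Word 7: 'dog' -> MATCH
  Word 8: 'sun' -> no
Total matches: 4

4


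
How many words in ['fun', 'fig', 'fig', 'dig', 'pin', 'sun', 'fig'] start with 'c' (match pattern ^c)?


Pattern ^c anchors to start of word. Check which words begin with 'c':
  'fun' -> no
  'fig' -> no
  'fig' -> no
  'dig' -> no
  'pin' -> no
  'sun' -> no
  'fig' -> no
Matching words: []
Count: 0

0


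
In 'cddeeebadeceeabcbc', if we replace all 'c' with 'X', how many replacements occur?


re.sub('c', 'X', text) replaces every occurrence of 'c' with 'X'.
Text: 'cddeeebadeceeabcbc'
Scanning for 'c':
  pos 0: 'c' -> replacement #1
  pos 10: 'c' -> replacement #2
  pos 15: 'c' -> replacement #3
  pos 17: 'c' -> replacement #4
Total replacements: 4

4


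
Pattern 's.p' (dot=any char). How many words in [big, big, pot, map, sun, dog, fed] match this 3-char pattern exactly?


Pattern 's.p' means: starts with 's', any single char, ends with 'p'.
Checking each word (must be exactly 3 chars):
  'big' (len=3): no
  'big' (len=3): no
  'pot' (len=3): no
  'map' (len=3): no
  'sun' (len=3): no
  'dog' (len=3): no
  'fed' (len=3): no
Matching words: []
Total: 0

0


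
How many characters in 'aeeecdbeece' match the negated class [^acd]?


Negated class [^acd] matches any char NOT in {a, c, d}
Scanning 'aeeecdbeece':
  pos 0: 'a' -> no (excluded)
  pos 1: 'e' -> MATCH
  pos 2: 'e' -> MATCH
  pos 3: 'e' -> MATCH
  pos 4: 'c' -> no (excluded)
  pos 5: 'd' -> no (excluded)
  pos 6: 'b' -> MATCH
  pos 7: 'e' -> MATCH
  pos 8: 'e' -> MATCH
  pos 9: 'c' -> no (excluded)
  pos 10: 'e' -> MATCH
Total matches: 7

7


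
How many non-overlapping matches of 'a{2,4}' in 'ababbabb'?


Pattern 'a{2,4}' matches between 2 and 4 consecutive a's (greedy).
String: 'ababbabb'
Finding runs of a's and applying greedy matching:
  Run at pos 0: 'a' (length 1)
  Run at pos 2: 'a' (length 1)
  Run at pos 5: 'a' (length 1)
Matches: []
Count: 0

0


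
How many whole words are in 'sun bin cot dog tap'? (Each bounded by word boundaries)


Word boundaries (\b) mark the start/end of each word.
Text: 'sun bin cot dog tap'
Splitting by whitespace:
  Word 1: 'sun'
  Word 2: 'bin'
  Word 3: 'cot'
  Word 4: 'dog'
  Word 5: 'tap'
Total whole words: 5

5


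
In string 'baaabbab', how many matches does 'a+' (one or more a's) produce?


Pattern 'a+' matches one or more consecutive a's.
String: 'baaabbab'
Scanning for runs of a:
  Match 1: 'aaa' (length 3)
  Match 2: 'a' (length 1)
Total matches: 2

2


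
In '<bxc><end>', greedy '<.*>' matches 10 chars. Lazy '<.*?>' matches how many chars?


Greedy '<.*>' tries to match as MUCH as possible.
Lazy '<.*?>' tries to match as LITTLE as possible.

String: '<bxc><end>'
Greedy '<.*>' starts at first '<' and extends to the LAST '>': '<bxc><end>' (10 chars)
Lazy '<.*?>' starts at first '<' and stops at the FIRST '>': '<bxc>' (5 chars)

5


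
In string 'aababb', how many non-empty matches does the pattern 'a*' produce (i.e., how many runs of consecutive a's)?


Pattern 'a*' matches zero or more a's. We want non-empty runs of consecutive a's.
String: 'aababb'
Walking through the string to find runs of a's:
  Run 1: positions 0-1 -> 'aa'
  Run 2: positions 3-3 -> 'a'
Non-empty runs found: ['aa', 'a']
Count: 2

2


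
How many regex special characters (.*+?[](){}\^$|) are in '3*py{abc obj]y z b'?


Regex special characters are: . * + ? [ ] ( ) { } \ ^ $ |
Scanning '3*py{abc obj]y z b':
  pos 1: '*' -> SPECIAL
  pos 4: '{' -> SPECIAL
  pos 12: ']' -> SPECIAL
Special chars found: ['*', '{', ']']
Total: 3

3


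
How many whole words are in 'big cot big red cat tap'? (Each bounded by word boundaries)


Word boundaries (\b) mark the start/end of each word.
Text: 'big cot big red cat tap'
Splitting by whitespace:
  Word 1: 'big'
  Word 2: 'cot'
  Word 3: 'big'
  Word 4: 'red'
  Word 5: 'cat'
  Word 6: 'tap'
Total whole words: 6

6


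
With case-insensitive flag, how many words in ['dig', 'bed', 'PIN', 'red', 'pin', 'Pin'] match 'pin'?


Case-insensitive matching: compare each word's lowercase form to 'pin'.
  'dig' -> lower='dig' -> no
  'bed' -> lower='bed' -> no
  'PIN' -> lower='pin' -> MATCH
  'red' -> lower='red' -> no
  'pin' -> lower='pin' -> MATCH
  'Pin' -> lower='pin' -> MATCH
Matches: ['PIN', 'pin', 'Pin']
Count: 3

3


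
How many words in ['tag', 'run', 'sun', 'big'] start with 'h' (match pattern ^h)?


Pattern ^h anchors to start of word. Check which words begin with 'h':
  'tag' -> no
  'run' -> no
  'sun' -> no
  'big' -> no
Matching words: []
Count: 0

0


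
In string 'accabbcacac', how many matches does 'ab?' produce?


Pattern 'ab?' matches 'a' optionally followed by 'b'.
String: 'accabbcacac'
Scanning left to right for 'a' then checking next char:
  Match 1: 'a' (a not followed by b)
  Match 2: 'ab' (a followed by b)
  Match 3: 'a' (a not followed by b)
  Match 4: 'a' (a not followed by b)
Total matches: 4

4
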